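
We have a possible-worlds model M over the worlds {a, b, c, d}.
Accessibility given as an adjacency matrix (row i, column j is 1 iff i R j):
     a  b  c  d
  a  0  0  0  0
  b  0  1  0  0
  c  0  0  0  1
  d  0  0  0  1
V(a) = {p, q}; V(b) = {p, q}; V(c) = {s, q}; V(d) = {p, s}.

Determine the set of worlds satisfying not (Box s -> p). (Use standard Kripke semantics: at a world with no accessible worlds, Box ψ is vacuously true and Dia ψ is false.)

c

Let φ = not (Box s -> p). Evaluate φ at each world:
  a (successors ∅): φ is false.
  b (successors {b}): φ is false.
  c (successors {d}): φ is true.
  d (successors {d}): φ is false.
For instance, at d:
  At d: Box s -> p is true, so not (Box s -> p) is false.
    At d: Box s is true, p is true, so Box s -> p is true.
      At d: Box s requires s at every successor {d}.
        At d: s is true.
      So Box s is true at d.
Satisfying worlds: {c}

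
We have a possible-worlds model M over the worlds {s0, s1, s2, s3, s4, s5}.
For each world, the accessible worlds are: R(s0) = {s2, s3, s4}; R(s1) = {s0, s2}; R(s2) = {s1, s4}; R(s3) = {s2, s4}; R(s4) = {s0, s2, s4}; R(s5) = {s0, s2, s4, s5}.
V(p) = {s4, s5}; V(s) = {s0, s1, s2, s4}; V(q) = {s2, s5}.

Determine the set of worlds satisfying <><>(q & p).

s5

Let φ = <><>(q & p). Evaluate φ at each world:
  s0 (successors {s2, s3, s4}): φ is false.
  s1 (successors {s0, s2}): φ is false.
  s2 (successors {s1, s4}): φ is false.
  s3 (successors {s2, s4}): φ is false.
  s4 (successors {s0, s2, s4}): φ is false.
  s5 (successors {s0, s2, s4, s5}): φ is true.
For instance, at s2:
  At s2: <><>(q & p) requires <>(q & p) at some successor in {s1, s4}.
    At s1: <>(q & p) is false.
    At s4: <>(q & p) is false.
  So <><>(q & p) is false at s2.
Satisfying worlds: {s5}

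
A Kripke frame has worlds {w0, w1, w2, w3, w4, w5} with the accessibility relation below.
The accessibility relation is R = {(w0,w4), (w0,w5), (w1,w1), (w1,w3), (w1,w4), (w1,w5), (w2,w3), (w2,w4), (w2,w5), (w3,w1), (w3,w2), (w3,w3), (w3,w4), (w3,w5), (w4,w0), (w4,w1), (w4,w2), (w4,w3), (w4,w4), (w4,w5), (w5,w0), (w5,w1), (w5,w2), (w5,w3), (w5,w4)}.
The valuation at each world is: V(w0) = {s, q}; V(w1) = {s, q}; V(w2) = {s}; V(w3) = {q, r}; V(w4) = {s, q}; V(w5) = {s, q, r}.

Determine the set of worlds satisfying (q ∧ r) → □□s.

w0, w1, w2, w4

Recall that □ψ holds at a world iff ψ holds at every accessible world, and ◇ψ holds iff ψ holds at some accessible world.
Let φ = (q ∧ r) → □□s. Evaluate φ at each world:
  w0 (successors {w4, w5}): φ is true.
  w1 (successors {w1, w3, w4, w5}): φ is true.
  w2 (successors {w3, w4, w5}): φ is true.
  w3 (successors {w1, w2, w3, w4, w5}): φ is false.
  w4 (successors {w0, w1, w2, w3, w4, w5}): φ is true.
  w5 (successors {w0, w1, w2, w3, w4}): φ is false.
For instance, at w2:
  At w2: q ∧ r is false, □□s is false, so (q ∧ r) → □□s is true.
    At w2: □□s requires □s at every successor {w3, w4, w5}.
      □s fails at w3, so □□s is false at w2.
Satisfying worlds: {w0, w1, w2, w4}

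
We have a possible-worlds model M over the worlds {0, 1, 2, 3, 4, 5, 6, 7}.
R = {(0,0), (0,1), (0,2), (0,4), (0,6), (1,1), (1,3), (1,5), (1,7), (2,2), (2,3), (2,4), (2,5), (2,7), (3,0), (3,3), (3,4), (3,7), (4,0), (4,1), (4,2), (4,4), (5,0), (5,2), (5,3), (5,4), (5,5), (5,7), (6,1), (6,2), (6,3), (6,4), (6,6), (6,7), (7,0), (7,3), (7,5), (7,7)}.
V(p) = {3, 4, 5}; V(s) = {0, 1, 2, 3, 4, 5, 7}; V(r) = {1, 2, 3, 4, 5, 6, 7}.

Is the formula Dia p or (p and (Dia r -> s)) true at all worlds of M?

Let φ = Dia p or (p and (Dia r -> s)). Evaluate φ at each world:
  0 (successors {0, 1, 2, 4, 6}): φ is true.
  1 (successors {1, 3, 5, 7}): φ is true.
  2 (successors {2, 3, 4, 5, 7}): φ is true.
  3 (successors {0, 3, 4, 7}): φ is true.
  4 (successors {0, 1, 2, 4}): φ is true.
  5 (successors {0, 2, 3, 4, 5, 7}): φ is true.
  6 (successors {1, 2, 3, 4, 6, 7}): φ is true.
  7 (successors {0, 3, 5, 7}): φ is true.
For instance, at 0:
  At 0: Dia p is true, p and (Dia r -> s) is false, so Dia p or (p and (Dia r -> s)) is true.
    At 0: Dia p requires p at some successor in {0, 1, 2, 4, 6}.
      p holds at 4, so Dia p is true at 0.
    At 0: p is false, Dia r -> s is true, so p and (Dia r -> s) is false.
      At 0: Dia r is true, s is true, so Dia r -> s is true.

Yes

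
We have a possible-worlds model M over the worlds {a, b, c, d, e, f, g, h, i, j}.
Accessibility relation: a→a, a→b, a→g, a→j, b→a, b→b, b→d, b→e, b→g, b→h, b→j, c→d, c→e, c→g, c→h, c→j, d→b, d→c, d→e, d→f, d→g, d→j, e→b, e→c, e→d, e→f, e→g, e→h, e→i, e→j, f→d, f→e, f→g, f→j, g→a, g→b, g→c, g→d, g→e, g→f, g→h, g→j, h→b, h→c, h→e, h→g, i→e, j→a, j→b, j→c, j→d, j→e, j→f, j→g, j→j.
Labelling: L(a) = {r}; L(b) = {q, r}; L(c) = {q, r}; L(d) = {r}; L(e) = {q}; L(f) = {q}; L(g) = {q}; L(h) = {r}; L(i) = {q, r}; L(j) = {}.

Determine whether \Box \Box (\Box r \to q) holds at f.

Yes

At f: \Box \Box (\Box r \to q) requires \Box (\Box r \to q) at every successor {d, e, g, j}.
  At d: \Box (\Box r \to q) is true.
  At e: \Box (\Box r \to q) is true.
  At g: \Box (\Box r \to q) is true.
  At j: \Box (\Box r \to q) is true.
So \Box \Box (\Box r \to q) is true at f.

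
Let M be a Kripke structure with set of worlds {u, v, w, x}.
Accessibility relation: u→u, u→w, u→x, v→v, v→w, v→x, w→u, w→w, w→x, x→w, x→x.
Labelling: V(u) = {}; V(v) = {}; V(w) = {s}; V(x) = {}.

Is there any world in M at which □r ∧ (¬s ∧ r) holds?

Recall that □ψ holds at a world iff ψ holds at every accessible world, and ◇ψ holds iff ψ holds at some accessible world.
Let φ = □r ∧ (¬s ∧ r). Evaluate φ at each world:
  u (successors {u, w, x}): φ is false.
  v (successors {v, w, x}): φ is false.
  w (successors {u, w, x}): φ is false.
  x (successors {w, x}): φ is false.
For instance, at x:
  At x: □r is false, ¬s ∧ r is false, so □r ∧ (¬s ∧ r) is false.
    At x: □r requires r at every successor {w, x}.
      r fails at w, so □r is false at x.

No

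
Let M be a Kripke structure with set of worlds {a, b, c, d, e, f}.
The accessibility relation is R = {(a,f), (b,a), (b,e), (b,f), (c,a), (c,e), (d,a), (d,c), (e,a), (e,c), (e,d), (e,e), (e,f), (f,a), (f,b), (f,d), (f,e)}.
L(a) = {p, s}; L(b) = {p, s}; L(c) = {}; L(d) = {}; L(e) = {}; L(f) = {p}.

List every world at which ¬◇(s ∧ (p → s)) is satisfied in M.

a

Let φ = ¬◇(s ∧ (p → s)). Evaluate φ at each world:
  a (successors {f}): φ is true.
  b (successors {a, e, f}): φ is false.
  c (successors {a, e}): φ is false.
  d (successors {a, c}): φ is false.
  e (successors {a, c, d, e, f}): φ is false.
  f (successors {a, b, d, e}): φ is false.
For instance, at a:
  At a: ◇(s ∧ (p → s)) is false, so ¬◇(s ∧ (p → s)) is true.
    At a: ◇(s ∧ (p → s)) requires s ∧ (p → s) at some successor in {f}.
      At f: s ∧ (p → s) is false.
    So ◇(s ∧ (p → s)) is false at a.
Satisfying worlds: {a}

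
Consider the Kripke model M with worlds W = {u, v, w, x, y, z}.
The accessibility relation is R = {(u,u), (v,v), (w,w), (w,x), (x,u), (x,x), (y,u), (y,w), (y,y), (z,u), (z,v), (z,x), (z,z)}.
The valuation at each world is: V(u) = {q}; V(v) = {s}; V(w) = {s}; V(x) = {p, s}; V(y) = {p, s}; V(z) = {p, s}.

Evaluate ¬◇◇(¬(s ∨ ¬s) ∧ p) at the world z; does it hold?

At z: ◇◇(¬(s ∨ ¬s) ∧ p) is false, so ¬◇◇(¬(s ∨ ¬s) ∧ p) is true.
  At z: ◇◇(¬(s ∨ ¬s) ∧ p) requires ◇(¬(s ∨ ¬s) ∧ p) at some successor in {u, v, x, z}.
    At u: ◇(¬(s ∨ ¬s) ∧ p) is false.
    At v: ◇(¬(s ∨ ¬s) ∧ p) is false.
    At x: ◇(¬(s ∨ ¬s) ∧ p) is false.
    At z: ◇(¬(s ∨ ¬s) ∧ p) is false.
  So ◇◇(¬(s ∨ ¬s) ∧ p) is false at z.

Yes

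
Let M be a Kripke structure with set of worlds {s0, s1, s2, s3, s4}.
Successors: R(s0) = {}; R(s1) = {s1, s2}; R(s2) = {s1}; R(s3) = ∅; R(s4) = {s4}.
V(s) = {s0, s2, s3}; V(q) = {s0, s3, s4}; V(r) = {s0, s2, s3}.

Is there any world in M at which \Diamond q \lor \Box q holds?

Yes

Let φ = \Diamond q \lor \Box q. Evaluate φ at each world:
  s0 (successors ∅): φ is true.
  s1 (successors {s1, s2}): φ is false.
  s2 (successors {s1}): φ is false.
  s3 (successors ∅): φ is true.
  s4 (successors {s4}): φ is true.
Detail at s0 (witness):
  At s0: \Diamond q is false, \Box q is true, so \Diamond q \lor \Box q is true.
    At s0: no accessible worlds, so \Diamond q is false.
    At s0: no accessible worlds, so \Box q holds vacuously.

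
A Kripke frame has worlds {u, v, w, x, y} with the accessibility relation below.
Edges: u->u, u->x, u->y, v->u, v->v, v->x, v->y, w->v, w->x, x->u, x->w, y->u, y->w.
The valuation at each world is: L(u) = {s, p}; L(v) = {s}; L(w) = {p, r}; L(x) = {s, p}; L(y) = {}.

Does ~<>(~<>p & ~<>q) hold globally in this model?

Let φ = ~<>(~<>p & ~<>q). Evaluate φ at each world:
  u (successors {u, x, y}): φ is true.
  v (successors {u, v, x, y}): φ is true.
  w (successors {v, x}): φ is true.
  x (successors {u, w}): φ is true.
  y (successors {u, w}): φ is true.
For instance, at x:
  At x: <>(~<>p & ~<>q) is false, so ~<>(~<>p & ~<>q) is true.
    At x: <>(~<>p & ~<>q) requires ~<>p & ~<>q at some successor in {u, w}.
      At u: ~<>p & ~<>q is false.
      At w: ~<>p & ~<>q is false.
    So <>(~<>p & ~<>q) is false at x.

Yes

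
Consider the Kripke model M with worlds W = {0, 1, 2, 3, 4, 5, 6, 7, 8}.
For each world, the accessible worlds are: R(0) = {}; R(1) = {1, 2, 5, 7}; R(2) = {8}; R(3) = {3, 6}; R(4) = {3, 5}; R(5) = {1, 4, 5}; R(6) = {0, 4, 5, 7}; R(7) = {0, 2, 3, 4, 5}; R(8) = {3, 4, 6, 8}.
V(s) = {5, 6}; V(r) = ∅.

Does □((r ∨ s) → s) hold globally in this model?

Let φ = □((r ∨ s) → s). Evaluate φ at each world:
  0 (successors ∅): φ is true.
  1 (successors {1, 2, 5, 7}): φ is true.
  2 (successors {8}): φ is true.
  3 (successors {3, 6}): φ is true.
  4 (successors {3, 5}): φ is true.
  5 (successors {1, 4, 5}): φ is true.
  6 (successors {0, 4, 5, 7}): φ is true.
  7 (successors {0, 2, 3, 4, 5}): φ is true.
  8 (successors {3, 4, 6, 8}): φ is true.
For instance, at 1:
  At 1: □((r ∨ s) → s) requires (r ∨ s) → s at every successor {1, 2, 5, 7}.
    At 1: (r ∨ s) → s is true.
    At 2: (r ∨ s) → s is true.
    At 5: (r ∨ s) → s is true.
    At 7: (r ∨ s) → s is true.
  So □((r ∨ s) → s) is true at 1.

Yes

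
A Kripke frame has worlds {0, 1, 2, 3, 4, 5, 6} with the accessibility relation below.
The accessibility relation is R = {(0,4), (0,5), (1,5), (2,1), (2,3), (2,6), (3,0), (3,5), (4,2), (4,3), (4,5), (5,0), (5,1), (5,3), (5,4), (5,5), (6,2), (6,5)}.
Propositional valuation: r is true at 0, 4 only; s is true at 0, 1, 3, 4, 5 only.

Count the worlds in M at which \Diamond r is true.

Let φ = \Diamond r. Evaluate φ at each world:
  0 (successors {4, 5}): φ is true.
  1 (successors {5}): φ is false.
  2 (successors {1, 3, 6}): φ is false.
  3 (successors {0, 5}): φ is true.
  4 (successors {2, 3, 5}): φ is false.
  5 (successors {0, 1, 3, 4, 5}): φ is true.
  6 (successors {2, 5}): φ is false.
For instance, at 5:
  At 5: \Diamond r requires r at some successor in {0, 1, 3, 4, 5}.
    r holds at 0, so \Diamond r is true at 5.
Satisfying worlds: {0, 3, 5}

3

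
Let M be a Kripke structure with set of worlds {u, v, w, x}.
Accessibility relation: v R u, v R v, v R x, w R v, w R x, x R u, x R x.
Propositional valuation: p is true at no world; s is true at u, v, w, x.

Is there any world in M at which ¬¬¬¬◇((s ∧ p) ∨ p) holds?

Recall that ◇ψ holds at a world iff ψ holds at some accessible world.
Let φ = ¬¬¬¬◇((s ∧ p) ∨ p). Evaluate φ at each world:
  u (successors ∅): φ is false.
  v (successors {u, v, x}): φ is false.
  w (successors {v, x}): φ is false.
  x (successors {u, x}): φ is false.
For instance, at x:
  At x: ¬¬¬◇((s ∧ p) ∨ p) is true, so ¬¬¬¬◇((s ∧ p) ∨ p) is false.
    At x: ¬¬◇((s ∧ p) ∨ p) is false, so ¬¬¬◇((s ∧ p) ∨ p) is true.
      At x: ¬◇((s ∧ p) ∨ p) is true, so ¬¬◇((s ∧ p) ∨ p) is false.

No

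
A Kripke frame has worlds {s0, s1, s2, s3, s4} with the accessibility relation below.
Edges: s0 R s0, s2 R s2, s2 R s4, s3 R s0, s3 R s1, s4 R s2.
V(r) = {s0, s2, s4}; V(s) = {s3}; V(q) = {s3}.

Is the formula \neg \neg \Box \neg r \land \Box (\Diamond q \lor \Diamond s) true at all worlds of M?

Recall that \Box ψ holds at a world iff ψ holds at every accessible world, and \Diamond ψ holds iff ψ holds at some accessible world.
Let φ = \neg \neg \Box \neg r \land \Box (\Diamond q \lor \Diamond s). Evaluate φ at each world:
  s0 (successors {s0}): φ is false.
  s1 (successors ∅): φ is true.
  s2 (successors {s2, s4}): φ is false.
  s3 (successors {s0, s1}): φ is false.
  s4 (successors {s2}): φ is false.
Detail at s0 (counterexample):
  At s0: \neg \neg \Box \neg r is false, \Box (\Diamond q \lor \Diamond s) is false, so \neg \neg \Box \neg r \land \Box (\Diamond q \lor \Diamond s) is false.
    At s0: \neg \Box \neg r is true, so \neg \neg \Box \neg r is false.
      At s0: \Box \neg r is false, so \neg \Box \neg r is true.
    At s0: \Box (\Diamond q \lor \Diamond s) requires \Diamond q \lor \Diamond s at every successor {s0}.
      \Diamond q \lor \Diamond s fails at s0, so \Box (\Diamond q \lor \Diamond s) is false at s0.

No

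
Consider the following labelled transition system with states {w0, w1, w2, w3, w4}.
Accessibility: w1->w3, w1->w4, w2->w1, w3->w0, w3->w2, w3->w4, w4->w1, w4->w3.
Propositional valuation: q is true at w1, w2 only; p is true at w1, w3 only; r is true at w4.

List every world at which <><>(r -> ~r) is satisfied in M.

w1, w2, w3, w4

Recall that <>ψ holds at a world iff ψ holds at some accessible world.
Let φ = <><>(r -> ~r). Evaluate φ at each world:
  w0 (successors ∅): φ is false.
  w1 (successors {w3, w4}): φ is true.
  w2 (successors {w1}): φ is true.
  w3 (successors {w0, w2, w4}): φ is true.
  w4 (successors {w1, w3}): φ is true.
For instance, at w1:
  At w1: <><>(r -> ~r) requires <>(r -> ~r) at some successor in {w3, w4}.
    <>(r -> ~r) holds at w3, so <><>(r -> ~r) is true at w1.
      At w3: <>(r -> ~r) requires r -> ~r at some successor in {w0, w2, w4}.
        r -> ~r holds at w0, so <>(r -> ~r) is true at w3.
Satisfying worlds: {w1, w2, w3, w4}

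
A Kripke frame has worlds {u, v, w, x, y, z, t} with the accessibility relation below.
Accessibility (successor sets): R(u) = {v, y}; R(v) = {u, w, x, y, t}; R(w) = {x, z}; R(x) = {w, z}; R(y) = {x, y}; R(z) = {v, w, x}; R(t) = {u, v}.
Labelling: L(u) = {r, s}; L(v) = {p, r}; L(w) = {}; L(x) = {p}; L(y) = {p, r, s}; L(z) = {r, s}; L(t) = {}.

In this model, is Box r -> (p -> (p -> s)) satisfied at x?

At x: Box r is false, p -> (p -> s) is false, so Box r -> (p -> (p -> s)) is true.
  At x: Box r requires r at every successor {w, z}.
    r fails at w, so Box r is false at x.

Yes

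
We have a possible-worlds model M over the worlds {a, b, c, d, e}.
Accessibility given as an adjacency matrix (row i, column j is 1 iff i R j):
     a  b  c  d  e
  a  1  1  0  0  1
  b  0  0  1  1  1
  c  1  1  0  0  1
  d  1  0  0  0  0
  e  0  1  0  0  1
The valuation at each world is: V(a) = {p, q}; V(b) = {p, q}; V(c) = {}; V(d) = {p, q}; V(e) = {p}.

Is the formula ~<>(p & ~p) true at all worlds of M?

Let φ = ~<>(p & ~p). Evaluate φ at each world:
  a (successors {a, b, e}): φ is true.
  b (successors {c, d, e}): φ is true.
  c (successors {a, b, e}): φ is true.
  d (successors {a}): φ is true.
  e (successors {b, e}): φ is true.
For instance, at c:
  At c: <>(p & ~p) is false, so ~<>(p & ~p) is true.
    At c: <>(p & ~p) requires p & ~p at some successor in {a, b, e}.
      At a: p & ~p is false.
      At b: p & ~p is false.
      At e: p & ~p is false.
    So <>(p & ~p) is false at c.

Yes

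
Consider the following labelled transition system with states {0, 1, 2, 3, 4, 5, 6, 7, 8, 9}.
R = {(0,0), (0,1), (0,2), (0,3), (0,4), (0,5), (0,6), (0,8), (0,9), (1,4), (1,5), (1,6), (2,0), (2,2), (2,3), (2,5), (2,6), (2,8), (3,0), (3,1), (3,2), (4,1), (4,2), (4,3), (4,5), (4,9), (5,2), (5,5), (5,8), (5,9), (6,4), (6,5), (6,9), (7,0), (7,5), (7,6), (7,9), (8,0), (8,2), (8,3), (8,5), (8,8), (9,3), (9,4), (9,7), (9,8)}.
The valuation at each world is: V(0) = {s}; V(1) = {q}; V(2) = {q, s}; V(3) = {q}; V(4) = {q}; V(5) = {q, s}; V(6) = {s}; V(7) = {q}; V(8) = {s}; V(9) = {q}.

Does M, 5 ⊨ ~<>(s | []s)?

No

At 5: <>(s | []s) is true, so ~<>(s | []s) is false.
  At 5: <>(s | []s) requires s | []s at some successor in {2, 5, 8, 9}.
    s | []s holds at 2, so <>(s | []s) is true at 5.
      At 2: s is true, []s is false, so s | []s is true.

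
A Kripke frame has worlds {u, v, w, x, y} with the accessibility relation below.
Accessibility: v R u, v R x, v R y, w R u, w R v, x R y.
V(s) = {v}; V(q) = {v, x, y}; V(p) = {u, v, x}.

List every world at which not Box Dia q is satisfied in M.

v, w, x

Let φ = not Box Dia q. Evaluate φ at each world:
  u (successors ∅): φ is false.
  v (successors {u, x, y}): φ is true.
  w (successors {u, v}): φ is true.
  x (successors {y}): φ is true.
  y (successors ∅): φ is false.
For instance, at x:
  At x: Box Dia q is false, so not Box Dia q is true.
    At x: Box Dia q requires Dia q at every successor {y}.
      Dia q fails at y, so Box Dia q is false at x.
Satisfying worlds: {v, w, x}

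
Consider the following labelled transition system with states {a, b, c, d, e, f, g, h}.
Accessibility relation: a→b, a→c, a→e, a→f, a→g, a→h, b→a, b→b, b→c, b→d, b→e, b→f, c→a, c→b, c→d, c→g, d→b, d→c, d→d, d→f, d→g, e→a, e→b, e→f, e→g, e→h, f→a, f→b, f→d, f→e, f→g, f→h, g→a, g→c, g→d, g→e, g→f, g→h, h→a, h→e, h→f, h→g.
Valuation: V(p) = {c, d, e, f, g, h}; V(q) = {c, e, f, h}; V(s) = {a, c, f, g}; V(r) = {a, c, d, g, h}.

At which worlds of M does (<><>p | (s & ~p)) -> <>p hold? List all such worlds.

Let φ = (<><>p | (s & ~p)) -> <>p. Evaluate φ at each world:
  a (successors {b, c, e, f, g, h}): φ is true.
  b (successors {a, b, c, d, e, f}): φ is true.
  c (successors {a, b, d, g}): φ is true.
  d (successors {b, c, d, f, g}): φ is true.
  e (successors {a, b, f, g, h}): φ is true.
  f (successors {a, b, d, e, g, h}): φ is true.
  g (successors {a, c, d, e, f, h}): φ is true.
  h (successors {a, e, f, g}): φ is true.
For instance, at a:
  At a: <><>p | (s & ~p) is true, <>p is true, so (<><>p | (s & ~p)) -> <>p is true.
    At a: <><>p is true, s & ~p is true, so <><>p | (s & ~p) is true.
      At a: <><>p requires <>p at some successor in {b, c, e, f, g, h}.
        <>p holds at b, so <><>p is true at a.
    At a: <>p requires p at some successor in {b, c, e, f, g, h}.
      p holds at c, so <>p is true at a.
Satisfying worlds: {a, b, c, d, e, f, g, h}

a, b, c, d, e, f, g, h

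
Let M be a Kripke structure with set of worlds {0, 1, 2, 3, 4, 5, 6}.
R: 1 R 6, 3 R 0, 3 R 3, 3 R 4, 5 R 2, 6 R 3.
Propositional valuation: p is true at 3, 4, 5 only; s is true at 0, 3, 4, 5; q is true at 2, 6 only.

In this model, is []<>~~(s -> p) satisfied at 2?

Yes

At 2: no accessible worlds, so []<>~~(s -> p) holds vacuously.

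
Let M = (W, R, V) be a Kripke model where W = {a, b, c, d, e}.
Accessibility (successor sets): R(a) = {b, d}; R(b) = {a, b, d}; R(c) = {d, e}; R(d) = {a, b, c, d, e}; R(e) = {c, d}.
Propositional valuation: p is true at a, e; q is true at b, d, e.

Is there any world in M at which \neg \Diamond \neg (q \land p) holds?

Let φ = \neg \Diamond \neg (q \land p). Evaluate φ at each world:
  a (successors {b, d}): φ is false.
  b (successors {a, b, d}): φ is false.
  c (successors {d, e}): φ is false.
  d (successors {a, b, c, d, e}): φ is false.
  e (successors {c, d}): φ is false.
For instance, at d:
  At d: \Diamond \neg (q \land p) is true, so \neg \Diamond \neg (q \land p) is false.
    At d: \Diamond \neg (q \land p) requires \neg (q \land p) at some successor in {a, b, c, d, e}.
      \neg (q \land p) holds at a, so \Diamond \neg (q \land p) is true at d.

No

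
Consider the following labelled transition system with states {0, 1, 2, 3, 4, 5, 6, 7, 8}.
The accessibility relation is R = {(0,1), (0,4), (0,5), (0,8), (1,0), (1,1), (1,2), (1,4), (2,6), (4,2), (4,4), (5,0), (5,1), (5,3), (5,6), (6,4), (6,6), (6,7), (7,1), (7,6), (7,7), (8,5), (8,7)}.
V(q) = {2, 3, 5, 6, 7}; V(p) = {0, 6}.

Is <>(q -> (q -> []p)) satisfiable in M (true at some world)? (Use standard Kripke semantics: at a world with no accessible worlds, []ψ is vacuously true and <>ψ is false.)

Yes

Let φ = <>(q -> (q -> []p)). Evaluate φ at each world:
  0 (successors {1, 4, 5, 8}): φ is true.
  1 (successors {0, 1, 2, 4}): φ is true.
  2 (successors {6}): φ is false.
  3 (successors ∅): φ is false.
  4 (successors {2, 4}): φ is true.
  5 (successors {0, 1, 3, 6}): φ is true.
  6 (successors {4, 6, 7}): φ is true.
  7 (successors {1, 6, 7}): φ is true.
  8 (successors {5, 7}): φ is false.
Detail at 0 (witness):
  At 0: <>(q -> (q -> []p)) requires q -> (q -> []p) at some successor in {1, 4, 5, 8}.
    q -> (q -> []p) holds at 1, so <>(q -> (q -> []p)) is true at 0.
      At 1: q is false, q -> []p is true, so q -> (q -> []p) is true.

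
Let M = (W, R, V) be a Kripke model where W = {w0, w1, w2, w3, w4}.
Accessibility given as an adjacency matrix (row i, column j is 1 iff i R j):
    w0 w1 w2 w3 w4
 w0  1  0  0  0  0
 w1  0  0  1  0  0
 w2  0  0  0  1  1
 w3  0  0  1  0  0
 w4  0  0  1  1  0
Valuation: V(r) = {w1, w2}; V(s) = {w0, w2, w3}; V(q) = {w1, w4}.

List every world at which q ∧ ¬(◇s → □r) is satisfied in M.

w4

Recall that □ψ holds at a world iff ψ holds at every accessible world, and ◇ψ holds iff ψ holds at some accessible world.
Let φ = q ∧ ¬(◇s → □r). Evaluate φ at each world:
  w0 (successors {w0}): φ is false.
  w1 (successors {w2}): φ is false.
  w2 (successors {w3, w4}): φ is false.
  w3 (successors {w2}): φ is false.
  w4 (successors {w2, w3}): φ is true.
For instance, at w2:
  At w2: q is false, ¬(◇s → □r) is true, so q ∧ ¬(◇s → □r) is false.
    At w2: ◇s → □r is false, so ¬(◇s → □r) is true.
      At w2: ◇s is true, □r is false, so ◇s → □r is false.
Satisfying worlds: {w4}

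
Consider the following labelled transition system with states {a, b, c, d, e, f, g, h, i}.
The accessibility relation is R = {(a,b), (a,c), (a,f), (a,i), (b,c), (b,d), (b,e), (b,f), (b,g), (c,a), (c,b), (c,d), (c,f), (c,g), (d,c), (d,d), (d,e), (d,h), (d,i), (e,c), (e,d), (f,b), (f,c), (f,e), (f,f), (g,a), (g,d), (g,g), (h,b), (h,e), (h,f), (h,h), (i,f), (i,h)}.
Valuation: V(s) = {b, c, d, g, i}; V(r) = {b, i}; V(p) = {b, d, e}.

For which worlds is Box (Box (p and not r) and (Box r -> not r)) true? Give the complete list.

Let φ = Box (Box (p and not r) and (Box r -> not r)). Evaluate φ at each world:
  a (successors {b, c, f, i}): φ is false.
  b (successors {c, d, e, f, g}): φ is false.
  c (successors {a, b, d, f, g}): φ is false.
  d (successors {c, d, e, h, i}): φ is false.
  e (successors {c, d}): φ is false.
  f (successors {b, c, e, f}): φ is false.
  g (successors {a, d, g}): φ is false.
  h (successors {b, e, f, h}): φ is false.
  i (successors {f, h}): φ is false.
For instance, at d:
  At d: Box (Box (p and not r) and (Box r -> not r)) requires Box (p and not r) and (Box r -> not r) at every successor {c, d, e, h, i}.
    Box (p and not r) and (Box r -> not r) fails at c, so Box (Box (p and not r) and (Box r -> not r)) is false at d.
      At c: Box (p and not r) is false, Box r -> not r is true, so Box (p and not r) and (Box r -> not r) is false.
Satisfying worlds: none.

none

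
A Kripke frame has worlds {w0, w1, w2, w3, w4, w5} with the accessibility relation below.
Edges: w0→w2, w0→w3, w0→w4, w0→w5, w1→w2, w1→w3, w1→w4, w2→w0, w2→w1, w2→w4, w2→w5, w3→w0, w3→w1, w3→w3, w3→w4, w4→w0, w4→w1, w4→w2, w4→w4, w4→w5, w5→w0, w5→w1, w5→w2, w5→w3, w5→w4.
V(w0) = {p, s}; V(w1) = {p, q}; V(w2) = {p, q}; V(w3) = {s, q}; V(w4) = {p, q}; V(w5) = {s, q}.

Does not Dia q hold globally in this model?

No

Let φ = not Dia q. Evaluate φ at each world:
  w0 (successors {w2, w3, w4, w5}): φ is false.
  w1 (successors {w2, w3, w4}): φ is false.
  w2 (successors {w0, w1, w4, w5}): φ is false.
  w3 (successors {w0, w1, w3, w4}): φ is false.
  w4 (successors {w0, w1, w2, w4, w5}): φ is false.
  w5 (successors {w0, w1, w2, w3, w4}): φ is false.
Detail at w0 (counterexample):
  At w0: Dia q is true, so not Dia q is false.
    At w0: Dia q requires q at some successor in {w2, w3, w4, w5}.
      q holds at w2, so Dia q is true at w0.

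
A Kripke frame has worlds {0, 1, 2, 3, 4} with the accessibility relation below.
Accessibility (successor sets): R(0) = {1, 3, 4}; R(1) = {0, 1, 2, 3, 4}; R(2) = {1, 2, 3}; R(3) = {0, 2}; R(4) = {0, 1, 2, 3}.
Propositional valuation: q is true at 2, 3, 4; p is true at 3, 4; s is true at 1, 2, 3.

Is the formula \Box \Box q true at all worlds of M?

No

Let φ = \Box \Box q. Evaluate φ at each world:
  0 (successors {1, 3, 4}): φ is false.
  1 (successors {0, 1, 2, 3, 4}): φ is false.
  2 (successors {1, 2, 3}): φ is false.
  3 (successors {0, 2}): φ is false.
  4 (successors {0, 1, 2, 3}): φ is false.
Detail at 0 (counterexample):
  At 0: \Box \Box q requires \Box q at every successor {1, 3, 4}.
    \Box q fails at 1, so \Box \Box q is false at 0.
      At 1: \Box q requires q at every successor {0, 1, 2, 3, 4}.
        q fails at 0, so \Box q is false at 1.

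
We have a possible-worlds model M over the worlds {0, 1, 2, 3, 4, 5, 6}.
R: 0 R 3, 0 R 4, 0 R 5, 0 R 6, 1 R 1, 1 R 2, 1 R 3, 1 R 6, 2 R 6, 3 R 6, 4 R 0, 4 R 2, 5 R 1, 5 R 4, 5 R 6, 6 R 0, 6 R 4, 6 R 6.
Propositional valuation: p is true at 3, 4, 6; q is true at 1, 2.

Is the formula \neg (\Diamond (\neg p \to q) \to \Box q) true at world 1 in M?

At 1: \Diamond (\neg p \to q) \to \Box q is false, so \neg (\Diamond (\neg p \to q) \to \Box q) is true.
  At 1: \Diamond (\neg p \to q) is true, \Box q is false, so \Diamond (\neg p \to q) \to \Box q is false.
    At 1: \Diamond (\neg p \to q) requires \neg p \to q at some successor in {1, 2, 3, 6}.
      \neg p \to q holds at 1, so \Diamond (\neg p \to q) is true at 1.
    At 1: \Box q requires q at every successor {1, 2, 3, 6}.
      q fails at 3, so \Box q is false at 1.

Yes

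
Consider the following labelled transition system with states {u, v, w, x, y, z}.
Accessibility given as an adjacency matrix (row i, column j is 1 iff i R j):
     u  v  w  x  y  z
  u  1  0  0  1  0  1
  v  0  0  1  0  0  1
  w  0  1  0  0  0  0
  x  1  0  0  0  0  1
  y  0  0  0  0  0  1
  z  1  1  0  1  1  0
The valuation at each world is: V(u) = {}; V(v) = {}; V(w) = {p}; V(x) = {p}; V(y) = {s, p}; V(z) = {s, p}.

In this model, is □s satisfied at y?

At y: □s requires s at every successor {z}.
  At z: s is true.
So □s is true at y.

Yes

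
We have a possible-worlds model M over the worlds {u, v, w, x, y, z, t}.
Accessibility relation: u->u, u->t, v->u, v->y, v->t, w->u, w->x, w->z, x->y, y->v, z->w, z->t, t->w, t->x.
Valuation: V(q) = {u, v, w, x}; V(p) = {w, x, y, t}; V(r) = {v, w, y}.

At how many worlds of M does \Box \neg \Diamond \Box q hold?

2

Recall that \Box ψ holds at a world iff ψ holds at every accessible world, and \Diamond ψ holds iff ψ holds at some accessible world.
Let φ = \Box \neg \Diamond \Box q. Evaluate φ at each world:
  u (successors {u, t}): φ is false.
  v (successors {u, y, t}): φ is false.
  w (successors {u, x, z}): φ is false.
  x (successors {y}): φ is true.
  y (successors {v}): φ is false.
  z (successors {w, t}): φ is true.
  t (successors {w, x}): φ is false.
For instance, at x:
  At x: \Box \neg \Diamond \Box q requires \neg \Diamond \Box q at every successor {y}.
      At y: \Diamond \Box q is false, so \neg \Diamond \Box q is true.
  So \Box \neg \Diamond \Box q is true at x.
Satisfying worlds: {x, z}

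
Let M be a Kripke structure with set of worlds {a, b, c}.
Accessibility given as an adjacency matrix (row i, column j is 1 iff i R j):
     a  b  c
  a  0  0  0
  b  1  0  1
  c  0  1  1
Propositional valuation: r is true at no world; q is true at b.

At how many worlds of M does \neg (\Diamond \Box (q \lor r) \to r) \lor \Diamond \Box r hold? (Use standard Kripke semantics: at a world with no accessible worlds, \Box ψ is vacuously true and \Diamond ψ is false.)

Let φ = \neg (\Diamond \Box (q \lor r) \to r) \lor \Diamond \Box r. Evaluate φ at each world:
  a (successors ∅): φ is false.
  b (successors {a, c}): φ is true.
  c (successors {b, c}): φ is false.
For instance, at c:
  At c: \neg (\Diamond \Box (q \lor r) \to r) is false, \Diamond \Box r is false, so \neg (\Diamond \Box (q \lor r) \to r) \lor \Diamond \Box r is false.
    At c: \Diamond \Box (q \lor r) \to r is true, so \neg (\Diamond \Box (q \lor r) \to r) is false.
      At c: \Diamond \Box (q \lor r) is false, r is false, so \Diamond \Box (q \lor r) \to r is true.
    At c: \Diamond \Box r requires \Box r at some successor in {b, c}.
      At b: \Box r is false.
      At c: \Box r is false.
    So \Diamond \Box r is false at c.
Satisfying worlds: {b}

1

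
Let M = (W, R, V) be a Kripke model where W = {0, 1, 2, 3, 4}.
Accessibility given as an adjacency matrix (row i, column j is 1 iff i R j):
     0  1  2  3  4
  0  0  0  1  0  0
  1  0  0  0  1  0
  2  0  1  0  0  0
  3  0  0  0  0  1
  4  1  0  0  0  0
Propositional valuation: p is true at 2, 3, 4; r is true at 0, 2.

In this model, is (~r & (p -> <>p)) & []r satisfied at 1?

Recall that []ψ holds at a world iff ψ holds at every accessible world, and <>ψ holds iff ψ holds at some accessible world.
At 1: ~r & (p -> <>p) is true, []r is false, so (~r & (p -> <>p)) & []r is false.
  At 1: ~r is true, p -> <>p is true, so ~r & (p -> <>p) is true.
    At 1: p is false, <>p is true, so p -> <>p is true.
      At 1: <>p requires p at some successor in {3}.
        p holds at 3, so <>p is true at 1.
  At 1: []r requires r at every successor {3}.
    r fails at 3, so []r is false at 1.

No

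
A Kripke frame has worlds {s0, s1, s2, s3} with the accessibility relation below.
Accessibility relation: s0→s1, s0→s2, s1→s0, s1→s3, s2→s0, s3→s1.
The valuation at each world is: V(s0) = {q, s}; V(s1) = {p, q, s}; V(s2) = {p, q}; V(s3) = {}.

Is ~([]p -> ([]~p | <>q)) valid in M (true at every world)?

Let φ = ~([]p -> ([]~p | <>q)). Evaluate φ at each world:
  s0 (successors {s1, s2}): φ is false.
  s1 (successors {s0, s3}): φ is false.
  s2 (successors {s0}): φ is false.
  s3 (successors {s1}): φ is false.
Detail at s0 (counterexample):
  At s0: []p -> ([]~p | <>q) is true, so ~([]p -> ([]~p | <>q)) is false.
    At s0: []p is true, []~p | <>q is true, so []p -> ([]~p | <>q) is true.
      At s0: []p requires p at every successor {s1, s2}.
        At s1: p is true.
        At s2: p is true.
      So []p is true at s0.
      At s0: []~p is false, <>q is true, so []~p | <>q is true.

No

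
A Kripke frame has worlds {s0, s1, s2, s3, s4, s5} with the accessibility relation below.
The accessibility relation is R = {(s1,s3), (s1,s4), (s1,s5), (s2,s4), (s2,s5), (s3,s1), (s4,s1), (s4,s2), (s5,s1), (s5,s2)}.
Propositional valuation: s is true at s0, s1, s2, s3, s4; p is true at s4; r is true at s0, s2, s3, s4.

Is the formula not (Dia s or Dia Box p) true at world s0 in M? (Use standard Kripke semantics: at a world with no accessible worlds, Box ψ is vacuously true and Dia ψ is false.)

Yes

At s0: Dia s or Dia Box p is false, so not (Dia s or Dia Box p) is true.
  At s0: Dia s is false, Dia Box p is false, so Dia s or Dia Box p is false.
    At s0: no accessible worlds, so Dia s is false.
    At s0: no accessible worlds, so Dia Box p is false.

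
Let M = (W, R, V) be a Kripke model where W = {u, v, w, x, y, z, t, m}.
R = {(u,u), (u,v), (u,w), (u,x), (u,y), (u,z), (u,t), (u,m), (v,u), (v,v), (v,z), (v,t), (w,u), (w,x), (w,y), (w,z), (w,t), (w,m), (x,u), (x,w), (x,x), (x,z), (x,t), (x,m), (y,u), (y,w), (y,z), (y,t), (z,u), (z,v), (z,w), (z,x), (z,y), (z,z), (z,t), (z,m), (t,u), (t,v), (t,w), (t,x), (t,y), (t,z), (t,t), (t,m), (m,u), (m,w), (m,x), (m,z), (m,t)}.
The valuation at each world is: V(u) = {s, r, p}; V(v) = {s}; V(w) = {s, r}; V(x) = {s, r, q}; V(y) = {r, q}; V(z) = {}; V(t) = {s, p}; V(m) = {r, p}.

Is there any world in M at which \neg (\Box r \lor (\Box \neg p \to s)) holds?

Let φ = \neg (\Box r \lor (\Box \neg p \to s)). Evaluate φ at each world:
  u (successors {u, v, w, x, y, z, t, m}): φ is false.
  v (successors {u, v, z, t}): φ is false.
  w (successors {u, x, y, z, t, m}): φ is false.
  x (successors {u, w, x, z, t, m}): φ is false.
  y (successors {u, w, z, t}): φ is false.
  z (successors {u, v, w, x, y, z, t, m}): φ is false.
  t (successors {u, v, w, x, y, z, t, m}): φ is false.
  m (successors {u, w, x, z, t}): φ is false.
For instance, at m:
  At m: \Box r \lor (\Box \neg p \to s) is true, so \neg (\Box r \lor (\Box \neg p \to s)) is false.
    At m: \Box r is false, \Box \neg p \to s is true, so \Box r \lor (\Box \neg p \to s) is true.
      At m: \Box r requires r at every successor {u, w, x, z, t}.
        r fails at z, so \Box r is false at m.
      At m: \Box \neg p is false, s is false, so \Box \neg p \to s is true.

No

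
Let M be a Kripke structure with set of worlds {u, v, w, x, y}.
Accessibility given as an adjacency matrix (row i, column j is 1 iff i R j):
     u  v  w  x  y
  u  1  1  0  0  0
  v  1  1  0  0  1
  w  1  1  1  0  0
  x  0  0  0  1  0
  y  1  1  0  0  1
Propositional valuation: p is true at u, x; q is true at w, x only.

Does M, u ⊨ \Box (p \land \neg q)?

No

Recall that \Box ψ holds at a world iff ψ holds at every accessible world, and \Diamond ψ holds iff ψ holds at some accessible world.
At u: \Box (p \land \neg q) requires p \land \neg q at every successor {u, v}.
  p \land \neg q fails at v, so \Box (p \land \neg q) is false at u.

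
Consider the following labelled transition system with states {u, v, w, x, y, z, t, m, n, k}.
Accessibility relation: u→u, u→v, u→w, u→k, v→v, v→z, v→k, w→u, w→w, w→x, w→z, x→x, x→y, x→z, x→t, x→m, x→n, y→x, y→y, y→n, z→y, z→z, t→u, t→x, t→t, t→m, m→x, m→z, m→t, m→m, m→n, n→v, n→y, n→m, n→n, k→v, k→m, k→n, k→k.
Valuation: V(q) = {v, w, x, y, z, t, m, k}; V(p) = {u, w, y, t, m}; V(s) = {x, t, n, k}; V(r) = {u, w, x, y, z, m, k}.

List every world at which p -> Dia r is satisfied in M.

u, v, w, x, y, z, t, m, n, k

Recall that Dia ψ holds at a world iff ψ holds at some accessible world.
Let φ = p -> Dia r. Evaluate φ at each world:
  u (successors {u, v, w, k}): φ is true.
  v (successors {v, z, k}): φ is true.
  w (successors {u, w, x, z}): φ is true.
  x (successors {x, y, z, t, m, n}): φ is true.
  y (successors {x, y, n}): φ is true.
  z (successors {y, z}): φ is true.
  t (successors {u, x, t, m}): φ is true.
  m (successors {x, z, t, m, n}): φ is true.
  n (successors {v, y, m, n}): φ is true.
  k (successors {v, m, n, k}): φ is true.
For instance, at v:
  At v: p is false, Dia r is true, so p -> Dia r is true.
    At v: Dia r requires r at some successor in {v, z, k}.
      r holds at z, so Dia r is true at v.
Satisfying worlds: {u, v, w, x, y, z, t, m, n, k}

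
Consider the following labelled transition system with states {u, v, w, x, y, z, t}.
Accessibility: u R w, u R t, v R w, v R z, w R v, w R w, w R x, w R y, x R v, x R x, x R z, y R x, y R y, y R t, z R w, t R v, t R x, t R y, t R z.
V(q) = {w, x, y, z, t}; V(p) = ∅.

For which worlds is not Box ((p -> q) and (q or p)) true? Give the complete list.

w, x, t

Let φ = not Box ((p -> q) and (q or p)). Evaluate φ at each world:
  u (successors {w, t}): φ is false.
  v (successors {w, z}): φ is false.
  w (successors {v, w, x, y}): φ is true.
  x (successors {v, x, z}): φ is true.
  y (successors {x, y, t}): φ is false.
  z (successors {w}): φ is false.
  t (successors {v, x, y, z}): φ is true.
For instance, at y:
  At y: Box ((p -> q) and (q or p)) is true, so not Box ((p -> q) and (q or p)) is false.
    At y: Box ((p -> q) and (q or p)) requires (p -> q) and (q or p) at every successor {x, y, t}.
      At x: (p -> q) and (q or p) is true.
      At y: (p -> q) and (q or p) is true.
      At t: (p -> q) and (q or p) is true.
    So Box ((p -> q) and (q or p)) is true at y.
Satisfying worlds: {w, x, t}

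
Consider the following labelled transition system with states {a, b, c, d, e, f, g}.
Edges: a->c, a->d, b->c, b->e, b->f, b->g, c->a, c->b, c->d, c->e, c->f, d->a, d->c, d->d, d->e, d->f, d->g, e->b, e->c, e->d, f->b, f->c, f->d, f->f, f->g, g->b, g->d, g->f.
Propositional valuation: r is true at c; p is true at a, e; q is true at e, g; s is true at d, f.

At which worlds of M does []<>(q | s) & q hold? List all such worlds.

e, g

Let φ = []<>(q | s) & q. Evaluate φ at each world:
  a (successors {c, d}): φ is false.
  b (successors {c, e, f, g}): φ is false.
  c (successors {a, b, d, e, f}): φ is false.
  d (successors {a, c, d, e, f, g}): φ is false.
  e (successors {b, c, d}): φ is true.
  f (successors {b, c, d, f, g}): φ is false.
  g (successors {b, d, f}): φ is true.
For instance, at c:
  At c: []<>(q | s) is true, q is false, so []<>(q | s) & q is false.
    At c: []<>(q | s) requires <>(q | s) at every successor {a, b, d, e, f}.
      At a: <>(q | s) is true.
      At b: <>(q | s) is true.
      At d: <>(q | s) is true.
      At e: <>(q | s) is true.
      At f: <>(q | s) is true.
    So []<>(q | s) is true at c.
Satisfying worlds: {e, g}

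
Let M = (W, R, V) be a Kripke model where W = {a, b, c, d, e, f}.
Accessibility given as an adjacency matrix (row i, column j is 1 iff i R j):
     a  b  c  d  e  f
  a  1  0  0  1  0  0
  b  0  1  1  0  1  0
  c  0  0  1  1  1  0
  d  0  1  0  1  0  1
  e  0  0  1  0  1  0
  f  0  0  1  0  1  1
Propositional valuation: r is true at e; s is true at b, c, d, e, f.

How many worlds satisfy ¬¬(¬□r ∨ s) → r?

1

Let φ = ¬¬(¬□r ∨ s) → r. Evaluate φ at each world:
  a (successors {a, d}): φ is false.
  b (successors {b, c, e}): φ is false.
  c (successors {c, d, e}): φ is false.
  d (successors {b, d, f}): φ is false.
  e (successors {c, e}): φ is true.
  f (successors {c, e, f}): φ is false.
For instance, at a:
  At a: ¬¬(¬□r ∨ s) is true, r is false, so ¬¬(¬□r ∨ s) → r is false.
    At a: ¬(¬□r ∨ s) is false, so ¬¬(¬□r ∨ s) is true.
      At a: ¬□r ∨ s is true, so ¬(¬□r ∨ s) is false.
Satisfying worlds: {e}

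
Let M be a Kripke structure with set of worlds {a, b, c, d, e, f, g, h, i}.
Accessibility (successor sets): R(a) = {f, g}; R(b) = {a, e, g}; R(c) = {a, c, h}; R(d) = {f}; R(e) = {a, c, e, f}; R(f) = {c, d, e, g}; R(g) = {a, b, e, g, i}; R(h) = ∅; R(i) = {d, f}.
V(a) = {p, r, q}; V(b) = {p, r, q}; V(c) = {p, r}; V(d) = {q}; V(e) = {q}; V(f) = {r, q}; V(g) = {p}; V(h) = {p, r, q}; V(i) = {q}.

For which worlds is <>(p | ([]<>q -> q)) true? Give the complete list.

a, b, c, d, e, f, g, i

Let φ = <>(p | ([]<>q -> q)). Evaluate φ at each world:
  a (successors {f, g}): φ is true.
  b (successors {a, e, g}): φ is true.
  c (successors {a, c, h}): φ is true.
  d (successors {f}): φ is true.
  e (successors {a, c, e, f}): φ is true.
  f (successors {c, d, e, g}): φ is true.
  g (successors {a, b, e, g, i}): φ is true.
  h (successors ∅): φ is false.
  i (successors {d, f}): φ is true.
For instance, at f:
  At f: <>(p | ([]<>q -> q)) requires p | ([]<>q -> q) at some successor in {c, d, e, g}.
    p | ([]<>q -> q) holds at c, so <>(p | ([]<>q -> q)) is true at f.
      At c: p is true, []<>q -> q is true, so p | ([]<>q -> q) is true.
Satisfying worlds: {a, b, c, d, e, f, g, i}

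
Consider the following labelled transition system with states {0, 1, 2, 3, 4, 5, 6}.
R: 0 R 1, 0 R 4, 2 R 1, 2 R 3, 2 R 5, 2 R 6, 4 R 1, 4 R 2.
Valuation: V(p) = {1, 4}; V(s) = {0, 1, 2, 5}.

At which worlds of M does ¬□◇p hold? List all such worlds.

Recall that □ψ holds at a world iff ψ holds at every accessible world, and ◇ψ holds iff ψ holds at some accessible world.
Let φ = ¬□◇p. Evaluate φ at each world:
  0 (successors {1, 4}): φ is true.
  1 (successors ∅): φ is false.
  2 (successors {1, 3, 5, 6}): φ is true.
  3 (successors ∅): φ is false.
  4 (successors {1, 2}): φ is true.
  5 (successors ∅): φ is false.
  6 (successors ∅): φ is false.
For instance, at 0:
  At 0: □◇p is false, so ¬□◇p is true.
    At 0: □◇p requires ◇p at every successor {1, 4}.
      ◇p fails at 1, so □◇p is false at 0.
Satisfying worlds: {0, 2, 4}

0, 2, 4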